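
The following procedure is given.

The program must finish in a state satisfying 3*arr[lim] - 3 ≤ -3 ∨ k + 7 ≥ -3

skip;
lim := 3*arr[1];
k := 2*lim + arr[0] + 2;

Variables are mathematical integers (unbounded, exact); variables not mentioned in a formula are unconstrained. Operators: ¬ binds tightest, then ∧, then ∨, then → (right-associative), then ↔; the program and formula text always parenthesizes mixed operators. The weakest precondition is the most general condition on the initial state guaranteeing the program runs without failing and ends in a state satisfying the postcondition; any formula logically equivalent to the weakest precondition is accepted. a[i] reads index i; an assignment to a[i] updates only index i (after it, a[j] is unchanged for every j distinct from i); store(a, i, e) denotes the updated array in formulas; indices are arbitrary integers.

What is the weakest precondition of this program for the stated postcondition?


Working backward. After the program, the postcondition 3*arr[lim] - 3 ≤ -3 ∨ k + 7 ≥ -3 must hold; in canonical form it is 3*arr[lim] ≤ 0 ∨ k ≥ -10.
Before k := 2*lim + arr[0] + 2: 3*arr[lim] ≤ 0 ∨ arr[0] + 2*lim ≥ -12
Before lim := 3*arr[1]: 3*arr[3*arr[1]] ≤ 0 ∨ arr[0] + 6*arr[1] ≥ -12
Before skip: 3*arr[3*arr[1]] ≤ 0 ∨ arr[0] + 6*arr[1] ≥ -12
Answer: WP = 3*arr[3*arr[1]] ≤ 0 ∨ arr[0] + 6*arr[1] ≥ -12


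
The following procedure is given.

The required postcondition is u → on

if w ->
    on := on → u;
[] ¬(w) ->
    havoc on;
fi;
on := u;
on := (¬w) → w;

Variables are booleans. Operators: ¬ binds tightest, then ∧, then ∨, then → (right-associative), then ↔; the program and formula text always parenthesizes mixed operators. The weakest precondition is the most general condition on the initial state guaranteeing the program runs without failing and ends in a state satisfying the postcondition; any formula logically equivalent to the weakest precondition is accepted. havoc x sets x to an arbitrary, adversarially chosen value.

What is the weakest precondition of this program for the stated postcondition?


Working backward. After the program, u → on must hold.
Before on := (¬w) → w: u → ((¬w) → w)
Before on := u: u → ((¬w) → w)
Then branch requires u → ((¬w) → w); else branch requires u → ((¬w) → w).
Before the if: (w → (u → ((¬w) → w))) ∧ ((¬w) → (u → ((¬w) → w)))
Answer: WP = (w → (u → ((¬w) → w))) ∧ ((¬w) → (u → ((¬w) → w)))


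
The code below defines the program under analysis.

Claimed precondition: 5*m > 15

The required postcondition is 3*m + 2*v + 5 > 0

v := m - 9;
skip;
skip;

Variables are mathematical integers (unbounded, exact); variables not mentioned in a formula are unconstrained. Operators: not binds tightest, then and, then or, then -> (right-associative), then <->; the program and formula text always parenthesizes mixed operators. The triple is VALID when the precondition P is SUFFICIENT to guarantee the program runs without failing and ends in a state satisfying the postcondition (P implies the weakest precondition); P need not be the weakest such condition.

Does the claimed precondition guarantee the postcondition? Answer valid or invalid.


Working backward. After the program, the postcondition 3*m + 2*v + 5 > 0 must hold; in canonical form it is 3*m + 2*v > -5.
Before skip: 3*m + 2*v > -5
Before skip: 3*m + 2*v > -5
Before v := m - 9: 5*m > 13
The weakest precondition is 5*m > 13.
Check whether 5*m > 15 implies it.
Every state satisfying the precondition satisfies the weakest precondition: the implication holds.
Answer: valid


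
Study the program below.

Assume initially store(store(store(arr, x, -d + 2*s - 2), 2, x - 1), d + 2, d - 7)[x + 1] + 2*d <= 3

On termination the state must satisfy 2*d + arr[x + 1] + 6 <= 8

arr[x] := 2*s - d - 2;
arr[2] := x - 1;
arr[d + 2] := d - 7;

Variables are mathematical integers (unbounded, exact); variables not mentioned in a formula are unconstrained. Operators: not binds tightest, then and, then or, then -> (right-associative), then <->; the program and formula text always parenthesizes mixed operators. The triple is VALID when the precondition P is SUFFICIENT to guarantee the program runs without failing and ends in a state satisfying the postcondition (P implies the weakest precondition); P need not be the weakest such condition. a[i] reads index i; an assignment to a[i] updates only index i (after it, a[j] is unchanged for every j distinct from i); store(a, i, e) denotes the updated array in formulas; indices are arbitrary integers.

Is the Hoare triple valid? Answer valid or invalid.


Working backward. After the program, the postcondition 2*d + arr[x + 1] + 6 <= 8 must hold; in canonical form it is arr[x + 1] + 2*d <= 2.
Before arr[d + 2] := d - 7: store(arr, d + 2, d - 7)[x + 1] + 2*d <= 2
Before arr[2] := x - 1: store(store(arr, 2, x - 1), d + 2, d - 7)[x + 1] + 2*d <= 2
Before arr[x] := 2*s - d - 2: store(store(store(arr, x, -d + 2*s - 2), 2, x - 1), d + 2, d - 7)[x + 1] + 2*d <= 2
The weakest precondition is store(store(store(arr, x, -d + 2*s - 2), 2, x - 1), d + 2, d - 7)[x + 1] + 2*d <= 2.
Check whether store(store(store(arr, x, -d + 2*s - 2), 2, x - 1), d + 2, d - 7)[x + 1] + 2*d <= 3 implies it.
Countermodel: at the initial state arr = {[-7040] = 4, [-7039] = 14087, [2] = 4, elsewhere 4}, d = -7042, s = 0, x = -7040, the precondition holds but the weakest precondition fails.
Answer: invalid


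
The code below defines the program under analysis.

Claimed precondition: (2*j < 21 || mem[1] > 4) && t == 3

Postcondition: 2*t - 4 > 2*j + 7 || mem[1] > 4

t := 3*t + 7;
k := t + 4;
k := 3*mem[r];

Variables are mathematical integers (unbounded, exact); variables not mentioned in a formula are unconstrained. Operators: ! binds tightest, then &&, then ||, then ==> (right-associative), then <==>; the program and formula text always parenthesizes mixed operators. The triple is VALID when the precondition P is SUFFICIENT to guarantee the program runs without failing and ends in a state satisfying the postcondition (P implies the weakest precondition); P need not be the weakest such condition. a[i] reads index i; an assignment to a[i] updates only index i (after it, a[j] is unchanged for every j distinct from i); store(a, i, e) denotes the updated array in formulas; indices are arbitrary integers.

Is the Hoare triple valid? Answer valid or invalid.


Working backward. After the program, the postcondition 2*t - 4 > 2*j + 7 || mem[1] > 4 must hold; in canonical form it is 2*t > 2*j + 11 || mem[1] > 4.
Before k := 3*mem[r]: 2*t > 2*j + 11 || mem[1] > 4
Before k := t + 4: 2*t > 2*j + 11 || mem[1] > 4
Before t := 3*t + 7: 6*t > 2*j - 3 || mem[1] > 4
The weakest precondition is 6*t > 2*j - 3 || mem[1] > 4.
Check whether (2*j < 21 || mem[1] > 4) && t == 3 implies it.
Every state satisfying the precondition satisfies the weakest precondition: the implication holds.
Answer: valid


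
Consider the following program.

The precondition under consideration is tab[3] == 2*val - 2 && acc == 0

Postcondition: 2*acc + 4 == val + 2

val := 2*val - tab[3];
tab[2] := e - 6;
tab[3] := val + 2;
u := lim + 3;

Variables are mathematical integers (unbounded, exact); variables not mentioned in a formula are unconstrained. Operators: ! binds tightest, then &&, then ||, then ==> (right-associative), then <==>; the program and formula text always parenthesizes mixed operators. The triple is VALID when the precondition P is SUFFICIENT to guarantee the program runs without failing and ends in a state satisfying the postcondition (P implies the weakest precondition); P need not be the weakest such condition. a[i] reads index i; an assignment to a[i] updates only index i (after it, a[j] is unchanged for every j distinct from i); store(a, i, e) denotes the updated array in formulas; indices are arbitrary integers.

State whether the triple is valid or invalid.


Working backward. After the program, the postcondition 2*acc + 4 == val + 2 must hold; in canonical form it is 2*acc == val - 2.
Before u := lim + 3: 2*acc == val - 2
Before tab[3] := val + 2: 2*acc == val - 2
Before tab[2] := e - 6: 2*acc == val - 2
Before val := 2*val - tab[3]: tab[3] + 2*acc == 2*val - 2
The weakest precondition is tab[3] + 2*acc == 2*val - 2.
Check whether tab[3] == 2*val - 2 && acc == 0 implies it.
Every state satisfying the precondition satisfies the weakest precondition: the implication holds.
Answer: valid


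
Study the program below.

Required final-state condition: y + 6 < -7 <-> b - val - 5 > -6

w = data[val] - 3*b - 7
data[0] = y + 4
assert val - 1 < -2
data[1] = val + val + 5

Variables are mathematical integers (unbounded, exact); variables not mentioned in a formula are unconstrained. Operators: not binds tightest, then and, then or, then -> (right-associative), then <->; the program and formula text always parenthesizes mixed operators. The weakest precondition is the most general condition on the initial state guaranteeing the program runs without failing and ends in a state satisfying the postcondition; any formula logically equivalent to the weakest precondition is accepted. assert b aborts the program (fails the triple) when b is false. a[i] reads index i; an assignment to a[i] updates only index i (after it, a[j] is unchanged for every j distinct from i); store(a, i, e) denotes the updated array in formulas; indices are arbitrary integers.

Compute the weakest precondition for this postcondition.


Working backward. After the program, the postcondition y + 6 < -7 <-> b - val - 5 > -6 must hold; in canonical form it is y < -13 <-> b > val - 1.
Before data[1] := val + val + 5: y < -13 <-> b > val - 1
Before assert val - 1 < -2: val < -1 and (y < -13 <-> b > val - 1)
Before data[0] := y + 4: val < -1 and (y < -13 <-> b > val - 1)
Before w := data[val] - 3*b - 7: val < -1 and (y < -13 <-> b > val - 1)
Answer: WP = val < -1 and (y < -13 <-> b > val - 1)


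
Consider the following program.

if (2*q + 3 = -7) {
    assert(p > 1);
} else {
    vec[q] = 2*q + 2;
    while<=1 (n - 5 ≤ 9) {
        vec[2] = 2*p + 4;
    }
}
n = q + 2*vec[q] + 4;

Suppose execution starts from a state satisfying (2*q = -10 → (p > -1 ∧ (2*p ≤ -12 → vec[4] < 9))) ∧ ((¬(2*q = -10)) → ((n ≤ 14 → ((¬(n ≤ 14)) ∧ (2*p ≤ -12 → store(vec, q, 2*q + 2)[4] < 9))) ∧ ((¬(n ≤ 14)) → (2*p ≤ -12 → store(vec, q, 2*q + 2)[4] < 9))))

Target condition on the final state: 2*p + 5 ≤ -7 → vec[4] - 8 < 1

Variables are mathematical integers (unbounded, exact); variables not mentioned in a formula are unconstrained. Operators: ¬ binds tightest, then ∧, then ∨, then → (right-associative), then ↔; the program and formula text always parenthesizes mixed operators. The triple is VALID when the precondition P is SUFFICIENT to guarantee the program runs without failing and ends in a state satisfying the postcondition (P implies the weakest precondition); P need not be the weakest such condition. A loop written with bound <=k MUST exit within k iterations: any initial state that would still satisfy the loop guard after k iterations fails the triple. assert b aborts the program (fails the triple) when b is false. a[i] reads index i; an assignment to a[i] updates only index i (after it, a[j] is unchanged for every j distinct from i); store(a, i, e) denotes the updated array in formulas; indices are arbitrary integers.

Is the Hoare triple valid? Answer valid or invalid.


Working backward. After the program, the postcondition 2*p + 5 ≤ -7 → vec[4] - 8 < 1 must hold; in canonical form it is 2*p ≤ -12 → vec[4] < 9.
Before n := q + 2*vec[q] + 4: 2*p ≤ -12 → vec[4] < 9
Then branch requires p > 1 ∧ (2*p ≤ -12 → vec[4] < 9); else branch requires (n ≤ 14 → ((¬(n ≤ 14)) ∧ (2*p ≤ -12 → store(vec, q, 2*q + 2)[4] < 9))) ∧ ((¬(n ≤ 14)) → (2*p ≤ -12 → store(vec, q, 2*q + 2)[4] < 9)).
Before the if: (2*q = -10 → (p > 1 ∧ (2*p ≤ -12 → vec[4] < 9))) ∧ ((¬(2*q = -10)) → ((n ≤ 14 → ((¬(n ≤ 14)) ∧ (2*p ≤ -12 → store(vec, q, 2*q + 2)[4] < 9))) ∧ ((¬(n ≤ 14)) → (2*p ≤ -12 → store(vec, q, 2*q + 2)[4] < 9))))
The weakest precondition is (2*q = -10 → (p > 1 ∧ (2*p ≤ -12 → vec[4] < 9))) ∧ ((¬(2*q = -10)) → ((n ≤ 14 → ((¬(n ≤ 14)) ∧ (2*p ≤ -12 → store(vec, q, 2*q + 2)[4] < 9))) ∧ ((¬(n ≤ 14)) → (2*p ≤ -12 → store(vec, q, 2*q + 2)[4] < 9)))).
Check whether (2*q = -10 → (p > -1 ∧ (2*p ≤ -12 → vec[4] < 9))) ∧ ((¬(2*q = -10)) → ((n ≤ 14 → ((¬(n ≤ 14)) ∧ (2*p ≤ -12 → store(vec, q, 2*q + 2)[4] < 9))) ∧ ((¬(n ≤ 14)) → (2*p ≤ -12 → store(vec, q, 2*q + 2)[4] < 9)))) implies it.
Countermodel: at the initial state n = 0, p = 0, q = -5, vec = {[-5] = 9, [4] = 9, elsewhere 9}, the precondition holds but the weakest precondition fails.
Answer: invalid


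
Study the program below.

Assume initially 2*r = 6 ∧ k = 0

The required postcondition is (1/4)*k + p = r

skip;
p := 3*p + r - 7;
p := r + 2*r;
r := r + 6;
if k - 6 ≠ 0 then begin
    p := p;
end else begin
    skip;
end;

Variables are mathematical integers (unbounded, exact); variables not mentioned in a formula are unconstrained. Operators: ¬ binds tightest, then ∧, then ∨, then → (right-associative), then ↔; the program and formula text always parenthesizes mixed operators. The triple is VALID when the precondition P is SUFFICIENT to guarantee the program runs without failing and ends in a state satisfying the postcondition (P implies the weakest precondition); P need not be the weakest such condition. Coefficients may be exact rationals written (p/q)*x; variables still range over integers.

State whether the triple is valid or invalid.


Working backward. After the program, (1/4)*k + p = r must hold.
Then branch requires (1/4)*k + p = r; else branch requires (1/4)*k + p = r.
Before the if: (k ≠ 6 → (1/4)*k + p = r) ∧ ((¬(k ≠ 6)) → (1/4)*k + p = r)
Before r := r + 6: (k ≠ 6 → (1/4)*k + p = r + 6) ∧ ((¬(k ≠ 6)) → (1/4)*k + p = r + 6)
Before p := r + 2*r: (k ≠ 6 → (1/4)*k + 2*r = 6) ∧ ((¬(k ≠ 6)) → (1/4)*k + 2*r = 6)
Before p := 3*p + r - 7: (k ≠ 6 → (1/4)*k + 2*r = 6) ∧ ((¬(k ≠ 6)) → (1/4)*k + 2*r = 6)
Before skip: (k ≠ 6 → (1/4)*k + 2*r = 6) ∧ ((¬(k ≠ 6)) → (1/4)*k + 2*r = 6)
The weakest precondition is (k ≠ 6 → (1/4)*k + 2*r = 6) ∧ ((¬(k ≠ 6)) → (1/4)*k + 2*r = 6).
Check whether 2*r = 6 ∧ k = 0 implies it.
Every state satisfying the precondition satisfies the weakest precondition: the implication holds.
Answer: valid


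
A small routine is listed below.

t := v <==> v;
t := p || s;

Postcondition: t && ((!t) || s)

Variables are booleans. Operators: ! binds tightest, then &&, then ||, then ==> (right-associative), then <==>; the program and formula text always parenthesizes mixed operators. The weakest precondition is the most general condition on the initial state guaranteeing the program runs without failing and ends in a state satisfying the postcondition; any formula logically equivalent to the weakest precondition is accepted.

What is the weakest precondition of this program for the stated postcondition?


Working backward. After the program, t && ((!t) || s) must hold.
Before t := p || s: (p || s) && ((!(p || s)) || s)
Before t := v <==> v: (p || s) && ((!(p || s)) || s)
Answer: WP = (p || s) && ((!(p || s)) || s)


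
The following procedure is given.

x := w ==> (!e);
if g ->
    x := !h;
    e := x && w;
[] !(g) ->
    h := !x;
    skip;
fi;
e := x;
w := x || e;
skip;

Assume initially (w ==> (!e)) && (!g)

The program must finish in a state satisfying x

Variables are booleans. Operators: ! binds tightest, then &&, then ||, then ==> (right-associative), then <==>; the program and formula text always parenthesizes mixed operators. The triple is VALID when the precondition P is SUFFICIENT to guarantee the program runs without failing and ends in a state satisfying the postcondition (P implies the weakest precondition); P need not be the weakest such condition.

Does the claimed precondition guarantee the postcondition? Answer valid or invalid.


Working backward. After the program, x must hold.
Before skip: x
Before w := x || e: x
Before e := x: x
Then branch requires !h; else branch requires x.
Before the if: (g ==> (!h)) && ((!g) ==> x)
Before x := w ==> (!e): (g ==> (!h)) && ((!g) ==> (w ==> (!e)))
The weakest precondition is (g ==> (!h)) && ((!g) ==> (w ==> (!e))).
Check whether (w ==> (!e)) && (!g) implies it.
Every state satisfying the precondition satisfies the weakest precondition: the implication holds.
Answer: valid


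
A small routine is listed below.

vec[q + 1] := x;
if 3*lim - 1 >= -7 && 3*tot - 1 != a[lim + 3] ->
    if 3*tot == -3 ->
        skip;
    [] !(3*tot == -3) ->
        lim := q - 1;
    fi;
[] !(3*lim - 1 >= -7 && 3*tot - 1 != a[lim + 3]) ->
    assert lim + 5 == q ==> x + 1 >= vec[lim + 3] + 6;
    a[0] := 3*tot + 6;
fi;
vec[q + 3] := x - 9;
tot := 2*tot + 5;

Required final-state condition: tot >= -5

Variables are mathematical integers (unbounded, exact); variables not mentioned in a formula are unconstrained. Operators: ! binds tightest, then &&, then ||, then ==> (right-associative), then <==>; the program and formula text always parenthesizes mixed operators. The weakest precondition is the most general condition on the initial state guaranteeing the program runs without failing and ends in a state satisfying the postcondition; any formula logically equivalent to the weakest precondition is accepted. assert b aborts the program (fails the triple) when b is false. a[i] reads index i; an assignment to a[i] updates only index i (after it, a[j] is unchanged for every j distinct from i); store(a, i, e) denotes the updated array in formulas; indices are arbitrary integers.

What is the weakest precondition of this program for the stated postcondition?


Working backward. After the program, tot >= -5 must hold.
Before tot := 2*tot + 5: 2*tot >= -10
Before vec[q + 3] := x - 9: 2*tot >= -10
Then branch requires (3*tot == -3 ==> 2*tot >= -10) && ((!(3*tot == -3)) ==> 2*tot >= -10); else branch requires (lim == q - 5 ==> x >= vec[lim + 3] + 5) && 2*tot >= -10.
Before the if: ((3*lim >= -6 && 3*tot != a[lim + 3] + 1) ==> ((3*tot == -3 ==> 2*tot >= -10) && ((!(3*tot == -3)) ==> 2*tot >= -10))) && ((!(3*lim >= -6 && 3*tot != a[lim + 3] + 1)) ==> ((lim == q - 5 ==> x >= vec[lim + 3] + 5) && 2*tot >= -10))
Before vec[q + 1] := x: ((3*lim >= -6 && 3*tot != a[lim + 3] + 1) ==> ((3*tot == -3 ==> 2*tot >= -10) && ((!(3*tot == -3)) ==> 2*tot >= -10))) && ((!(3*lim >= -6 && 3*tot != a[lim + 3] + 1)) ==> ((lim == q - 5 ==> x >= store(vec, q + 1, x)[lim + 3] + 5) && 2*tot >= -10))
Answer: WP = ((3*lim >= -6 && 3*tot != a[lim + 3] + 1) ==> ((3*tot == -3 ==> 2*tot >= -10) && ((!(3*tot == -3)) ==> 2*tot >= -10))) && ((!(3*lim >= -6 && 3*tot != a[lim + 3] + 1)) ==> ((lim == q - 5 ==> x >= store(vec, q + 1, x)[lim + 3] + 5) && 2*tot >= -10))


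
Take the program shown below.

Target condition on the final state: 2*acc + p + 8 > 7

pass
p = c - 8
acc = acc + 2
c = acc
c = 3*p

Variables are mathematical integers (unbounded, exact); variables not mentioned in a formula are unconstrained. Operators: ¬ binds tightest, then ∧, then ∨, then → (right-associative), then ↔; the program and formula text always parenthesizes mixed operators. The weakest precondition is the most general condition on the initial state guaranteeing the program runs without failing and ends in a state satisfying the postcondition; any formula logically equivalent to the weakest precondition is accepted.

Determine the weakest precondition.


Working backward. After the program, the postcondition 2*acc + p + 8 > 7 must hold; in canonical form it is 2*acc + p > -1.
Before c := 3*p: 2*acc + p > -1
Before c := acc: 2*acc + p > -1
Before acc := acc + 2: 2*acc + p > -5
Before p := c - 8: 2*acc + c > 3
Before skip: 2*acc + c > 3
Answer: WP = 2*acc + c > 3


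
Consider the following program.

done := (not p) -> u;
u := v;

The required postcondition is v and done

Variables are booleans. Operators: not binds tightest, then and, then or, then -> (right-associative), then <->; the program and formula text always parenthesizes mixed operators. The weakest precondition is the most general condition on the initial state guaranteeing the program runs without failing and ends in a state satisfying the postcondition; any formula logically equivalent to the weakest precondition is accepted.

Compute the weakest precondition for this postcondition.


Working backward. After the program, v and done must hold.
Before u := v: v and done
Before done := (not p) -> u: v and ((not p) -> u)
Answer: WP = v and ((not p) -> u)


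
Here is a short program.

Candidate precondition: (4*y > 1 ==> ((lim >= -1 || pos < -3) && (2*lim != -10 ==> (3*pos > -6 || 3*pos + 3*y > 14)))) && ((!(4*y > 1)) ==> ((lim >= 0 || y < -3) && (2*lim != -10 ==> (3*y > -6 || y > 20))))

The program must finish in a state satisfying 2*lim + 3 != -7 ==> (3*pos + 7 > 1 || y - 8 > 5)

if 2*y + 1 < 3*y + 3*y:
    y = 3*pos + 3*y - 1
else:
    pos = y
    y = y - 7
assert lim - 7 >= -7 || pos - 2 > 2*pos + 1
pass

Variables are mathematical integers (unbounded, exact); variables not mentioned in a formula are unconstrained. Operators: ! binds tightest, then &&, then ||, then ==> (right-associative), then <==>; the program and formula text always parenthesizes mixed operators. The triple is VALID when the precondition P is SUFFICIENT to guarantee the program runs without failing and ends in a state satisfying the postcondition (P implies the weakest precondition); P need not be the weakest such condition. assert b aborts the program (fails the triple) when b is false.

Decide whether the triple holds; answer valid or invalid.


Working backward. After the program, the postcondition 2*lim + 3 != -7 ==> (3*pos + 7 > 1 || y - 8 > 5) must hold; in canonical form it is 2*lim != -10 ==> (3*pos > -6 || y > 13).
Before skip: 2*lim != -10 ==> (3*pos > -6 || y > 13)
Before assert lim - 7 >= -7 || pos - 2 > 2*pos + 1: (lim >= 0 || pos < -3) && (2*lim != -10 ==> (3*pos > -6 || y > 13))
Then branch requires (lim >= 0 || pos < -3) && (2*lim != -10 ==> (3*pos > -6 || 3*pos + 3*y > 14)); else branch requires (lim >= 0 || y < -3) && (2*lim != -10 ==> (3*y > -6 || y > 20)).
Before the if: (4*y > 1 ==> ((lim >= 0 || pos < -3) && (2*lim != -10 ==> (3*pos > -6 || 3*pos + 3*y > 14)))) && ((!(4*y > 1)) ==> ((lim >= 0 || y < -3) && (2*lim != -10 ==> (3*y > -6 || y > 20))))
The weakest precondition is (4*y > 1 ==> ((lim >= 0 || pos < -3) && (2*lim != -10 ==> (3*pos > -6 || 3*pos + 3*y > 14)))) && ((!(4*y > 1)) ==> ((lim >= 0 || y < -3) && (2*lim != -10 ==> (3*y > -6 || y > 20)))).
Check whether (4*y > 1 ==> ((lim >= -1 || pos < -3) && (2*lim != -10 ==> (3*pos > -6 || 3*pos + 3*y > 14)))) && ((!(4*y > 1)) ==> ((lim >= 0 || y < -3) && (2*lim != -10 ==> (3*y > -6 || y > 20)))) implies it.
Countermodel: at the initial state lim = -1, pos = 4, y = 1, the precondition holds but the weakest precondition fails.
Answer: invalid


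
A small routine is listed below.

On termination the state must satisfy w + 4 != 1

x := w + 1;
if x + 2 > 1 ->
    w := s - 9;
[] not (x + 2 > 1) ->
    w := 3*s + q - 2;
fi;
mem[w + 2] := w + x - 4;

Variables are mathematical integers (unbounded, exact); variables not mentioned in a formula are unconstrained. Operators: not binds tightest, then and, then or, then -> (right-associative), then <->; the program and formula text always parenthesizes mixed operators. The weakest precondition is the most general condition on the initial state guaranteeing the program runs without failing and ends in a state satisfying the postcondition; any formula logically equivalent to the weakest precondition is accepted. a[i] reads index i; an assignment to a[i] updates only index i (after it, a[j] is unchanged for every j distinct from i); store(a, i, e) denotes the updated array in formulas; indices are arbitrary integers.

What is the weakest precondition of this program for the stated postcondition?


Working backward. After the program, the postcondition w + 4 != 1 must hold; in canonical form it is w != -3.
Before mem[w + 2] := w + x - 4: w != -3
Then branch requires s != 6; else branch requires q + 3*s != -1.
Before the if: (x > -1 -> s != 6) and ((not (x > -1)) -> q + 3*s != -1)
Before x := w + 1: (w > -2 -> s != 6) and ((not (w > -2)) -> q + 3*s != -1)
Answer: WP = (w > -2 -> s != 6) and ((not (w > -2)) -> q + 3*s != -1)


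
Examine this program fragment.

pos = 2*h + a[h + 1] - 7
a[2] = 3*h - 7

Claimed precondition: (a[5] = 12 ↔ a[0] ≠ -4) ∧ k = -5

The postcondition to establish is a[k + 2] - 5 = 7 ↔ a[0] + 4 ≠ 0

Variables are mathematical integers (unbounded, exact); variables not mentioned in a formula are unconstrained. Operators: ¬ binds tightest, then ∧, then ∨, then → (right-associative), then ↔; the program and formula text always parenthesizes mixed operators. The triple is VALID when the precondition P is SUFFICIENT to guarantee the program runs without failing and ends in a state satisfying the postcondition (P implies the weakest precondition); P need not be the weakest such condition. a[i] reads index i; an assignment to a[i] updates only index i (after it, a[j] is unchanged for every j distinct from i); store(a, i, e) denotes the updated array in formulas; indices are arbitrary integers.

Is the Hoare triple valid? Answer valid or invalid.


Working backward. After the program, the postcondition a[k + 2] - 5 = 7 ↔ a[0] + 4 ≠ 0 must hold; in canonical form it is a[k + 2] = 12 ↔ a[0] ≠ -4.
Before a[2] := 3*h - 7: store(a, 2, 3*h - 7)[k + 2] = 12 ↔ a[0] ≠ -4
Before pos := 2*h + a[h + 1] - 7: store(a, 2, 3*h - 7)[k + 2] = 12 ↔ a[0] ≠ -4
The weakest precondition is store(a, 2, 3*h - 7)[k + 2] = 12 ↔ a[0] ≠ -4.
Check whether (a[5] = 12 ↔ a[0] ≠ -4) ∧ k = -5 implies it.
Countermodel: at the initial state a = {[-3] = 12, [0] = -4, [2] = 12, [5] = 2, elsewhere 12}, h = 0, k = -5, the precondition holds but the weakest precondition fails.
Answer: invalid


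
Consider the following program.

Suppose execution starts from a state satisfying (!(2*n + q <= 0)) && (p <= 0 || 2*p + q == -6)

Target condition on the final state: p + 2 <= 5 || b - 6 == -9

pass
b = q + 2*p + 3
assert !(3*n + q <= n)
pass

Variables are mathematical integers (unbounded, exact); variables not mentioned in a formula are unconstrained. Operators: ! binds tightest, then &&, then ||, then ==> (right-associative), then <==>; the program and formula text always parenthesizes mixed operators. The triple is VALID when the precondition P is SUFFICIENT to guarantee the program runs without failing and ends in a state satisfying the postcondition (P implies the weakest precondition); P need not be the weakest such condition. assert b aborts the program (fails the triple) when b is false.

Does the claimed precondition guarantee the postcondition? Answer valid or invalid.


Working backward. After the program, the postcondition p + 2 <= 5 || b - 6 == -9 must hold; in canonical form it is p <= 3 || b == -3.
Before skip: p <= 3 || b == -3
Before assert !(3*n + q <= n): (!(2*n + q <= 0)) && (p <= 3 || b == -3)
Before b := q + 2*p + 3: (!(2*n + q <= 0)) && (p <= 3 || 2*p + q == -6)
Before skip: (!(2*n + q <= 0)) && (p <= 3 || 2*p + q == -6)
The weakest precondition is (!(2*n + q <= 0)) && (p <= 3 || 2*p + q == -6).
Check whether (!(2*n + q <= 0)) && (p <= 0 || 2*p + q == -6) implies it.
Every state satisfying the precondition satisfies the weakest precondition: the implication holds.
Answer: valid


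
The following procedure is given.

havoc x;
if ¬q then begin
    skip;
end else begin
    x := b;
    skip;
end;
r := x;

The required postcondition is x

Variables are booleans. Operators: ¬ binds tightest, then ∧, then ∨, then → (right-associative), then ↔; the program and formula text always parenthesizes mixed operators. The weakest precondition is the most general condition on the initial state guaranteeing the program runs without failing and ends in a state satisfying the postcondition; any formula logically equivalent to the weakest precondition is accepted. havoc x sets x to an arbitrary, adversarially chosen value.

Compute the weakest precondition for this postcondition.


Working backward. After the program, x must hold.
Before r := x: x
Then branch requires x; else branch requires b.
Before the if: ((¬q) → x) ∧ (q → b)
Before havoc x: (q → b) ∧ q
Answer: WP = (q → b) ∧ q


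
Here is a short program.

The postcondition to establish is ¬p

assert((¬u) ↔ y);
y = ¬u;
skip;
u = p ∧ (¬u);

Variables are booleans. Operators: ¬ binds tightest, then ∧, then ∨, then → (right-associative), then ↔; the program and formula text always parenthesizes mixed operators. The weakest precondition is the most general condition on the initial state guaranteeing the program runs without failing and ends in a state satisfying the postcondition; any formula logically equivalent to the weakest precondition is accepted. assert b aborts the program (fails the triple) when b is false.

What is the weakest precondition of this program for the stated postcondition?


Working backward. After the program, ¬p must hold.
Before u := p ∧ (¬u): ¬p
Before skip: ¬p
Before y := ¬u: ¬p
Before assert (¬u) ↔ y: ((¬u) ↔ y) ∧ (¬p)
Answer: WP = ((¬u) ↔ y) ∧ (¬p)


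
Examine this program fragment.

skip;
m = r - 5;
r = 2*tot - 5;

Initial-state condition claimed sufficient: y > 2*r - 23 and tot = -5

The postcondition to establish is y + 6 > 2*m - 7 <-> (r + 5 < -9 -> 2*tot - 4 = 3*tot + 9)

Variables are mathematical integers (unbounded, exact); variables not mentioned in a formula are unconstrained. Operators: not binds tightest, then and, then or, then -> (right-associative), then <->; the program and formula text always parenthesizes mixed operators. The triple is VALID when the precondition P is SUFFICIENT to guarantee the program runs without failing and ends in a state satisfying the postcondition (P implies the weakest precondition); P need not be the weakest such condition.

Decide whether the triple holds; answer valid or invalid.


Working backward. After the program, the postcondition y + 6 > 2*m - 7 <-> (r + 5 < -9 -> 2*tot - 4 = 3*tot + 9) must hold; in canonical form it is y > 2*m - 13 <-> (r < -14 -> tot = -13).
Before r := 2*tot - 5: y > 2*m - 13 <-> (2*tot < -9 -> tot = -13)
Before m := r - 5: y > 2*r - 23 <-> (2*tot < -9 -> tot = -13)
Before skip: y > 2*r - 23 <-> (2*tot < -9 -> tot = -13)
The weakest precondition is y > 2*r - 23 <-> (2*tot < -9 -> tot = -13).
Check whether y > 2*r - 23 and tot = -5 implies it.
Countermodel: at the initial state r = 0, tot = -5, y = -22, the precondition holds but the weakest precondition fails.
Answer: invalid


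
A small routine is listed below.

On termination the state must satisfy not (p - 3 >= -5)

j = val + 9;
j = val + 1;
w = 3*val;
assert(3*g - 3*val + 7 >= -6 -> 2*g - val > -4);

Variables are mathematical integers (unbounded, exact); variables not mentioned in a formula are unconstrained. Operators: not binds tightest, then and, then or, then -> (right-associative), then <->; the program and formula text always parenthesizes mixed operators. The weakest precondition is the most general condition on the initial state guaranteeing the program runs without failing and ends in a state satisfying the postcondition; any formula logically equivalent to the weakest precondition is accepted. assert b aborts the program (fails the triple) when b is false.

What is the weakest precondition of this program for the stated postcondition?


Working backward. After the program, the postcondition not (p - 3 >= -5) must hold; in canonical form it is not (p >= -2).
Before assert 3*g - 3*val + 7 >= -6 -> 2*g - val > -4: (3*g >= 3*val - 13 -> 2*g > val - 4) and (not (p >= -2))
Before w := 3*val: (3*g >= 3*val - 13 -> 2*g > val - 4) and (not (p >= -2))
Before j := val + 1: (3*g >= 3*val - 13 -> 2*g > val - 4) and (not (p >= -2))
Before j := val + 9: (3*g >= 3*val - 13 -> 2*g > val - 4) and (not (p >= -2))
Answer: WP = (3*g >= 3*val - 13 -> 2*g > val - 4) and (not (p >= -2))


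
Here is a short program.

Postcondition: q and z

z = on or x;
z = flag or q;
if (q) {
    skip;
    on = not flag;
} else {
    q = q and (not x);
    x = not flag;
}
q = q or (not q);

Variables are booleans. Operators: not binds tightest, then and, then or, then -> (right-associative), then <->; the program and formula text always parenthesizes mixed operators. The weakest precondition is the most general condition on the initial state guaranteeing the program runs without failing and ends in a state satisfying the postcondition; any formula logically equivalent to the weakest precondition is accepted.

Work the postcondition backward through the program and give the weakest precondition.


Working backward. After the program, q and z must hold.
Before q := q or (not q): z
Then branch requires z; else branch requires z.
Before the if: (q -> z) and ((not q) -> z)
Before z := flag or q: (q -> (flag or q)) and ((not q) -> (flag or q))
Before z := on or x: (q -> (flag or q)) and ((not q) -> (flag or q))
Answer: WP = (q -> (flag or q)) and ((not q) -> (flag or q))


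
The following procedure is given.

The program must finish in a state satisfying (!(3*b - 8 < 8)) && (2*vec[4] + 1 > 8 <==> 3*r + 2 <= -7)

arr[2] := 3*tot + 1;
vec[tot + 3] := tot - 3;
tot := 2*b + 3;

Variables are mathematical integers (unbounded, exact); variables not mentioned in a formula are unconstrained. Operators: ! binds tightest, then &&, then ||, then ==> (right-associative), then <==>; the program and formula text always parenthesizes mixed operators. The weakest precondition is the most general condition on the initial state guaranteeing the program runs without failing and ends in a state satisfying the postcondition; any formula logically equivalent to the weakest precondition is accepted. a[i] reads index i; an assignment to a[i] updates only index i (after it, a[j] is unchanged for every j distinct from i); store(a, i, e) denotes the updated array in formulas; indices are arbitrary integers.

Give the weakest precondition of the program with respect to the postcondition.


Working backward. After the program, the postcondition (!(3*b - 8 < 8)) && (2*vec[4] + 1 > 8 <==> 3*r + 2 <= -7) must hold; in canonical form it is (!(3*b < 16)) && (2*vec[4] > 7 <==> 3*r <= -9).
Before tot := 2*b + 3: (!(3*b < 16)) && (2*vec[4] > 7 <==> 3*r <= -9)
Before vec[tot + 3] := tot - 3: (!(3*b < 16)) && (2*store(vec, tot + 3, tot - 3)[4] > 7 <==> 3*r <= -9)
Before arr[2] := 3*tot + 1: (!(3*b < 16)) && (2*store(vec, tot + 3, tot - 3)[4] > 7 <==> 3*r <= -9)
Answer: WP = (!(3*b < 16)) && (2*store(vec, tot + 3, tot - 3)[4] > 7 <==> 3*r <= -9)


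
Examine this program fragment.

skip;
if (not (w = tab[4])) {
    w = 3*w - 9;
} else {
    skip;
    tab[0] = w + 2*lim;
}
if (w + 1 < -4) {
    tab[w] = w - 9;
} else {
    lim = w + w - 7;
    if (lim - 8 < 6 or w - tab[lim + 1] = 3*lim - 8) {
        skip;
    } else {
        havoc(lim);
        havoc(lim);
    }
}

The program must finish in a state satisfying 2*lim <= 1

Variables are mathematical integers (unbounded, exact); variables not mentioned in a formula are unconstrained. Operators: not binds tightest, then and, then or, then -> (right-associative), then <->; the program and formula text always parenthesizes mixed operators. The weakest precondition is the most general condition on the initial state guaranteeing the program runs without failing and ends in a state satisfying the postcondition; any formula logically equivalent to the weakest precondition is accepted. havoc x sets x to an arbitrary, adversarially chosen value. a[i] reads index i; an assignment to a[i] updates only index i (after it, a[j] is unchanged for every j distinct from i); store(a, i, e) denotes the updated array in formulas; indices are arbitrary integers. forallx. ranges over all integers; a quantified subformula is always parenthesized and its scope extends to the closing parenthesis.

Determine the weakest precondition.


Working backward. After the program, 2*lim <= 1 must hold.
Then branch requires 2*lim <= 1; else branch requires ((2*w < 21 or tab[2*w - 6] + 5*w = 29) -> 4*w <= 15) and ((not (2*w < 21 or tab[2*w - 6] + 5*w = 29)) -> (forall lim_1. 2*lim_1 <= 1)).
Before the if: (w < -5 -> 2*lim <= 1) and ((not (w < -5)) -> (((2*w < 21 or tab[2*w - 6] + 5*w = 29) -> 4*w <= 15) and ((not (2*w < 21 or tab[2*w - 6] + 5*w = 29)) -> (forall lim_1. 2*lim_1 <= 1))))
Then branch requires (3*w < 4 -> 2*lim <= 1) and ((not (3*w < 4)) -> (((6*w < 39 or tab[6*w - 24] + 15*w = 74) -> 12*w <= 51) and ((not (6*w < 39 or tab[6*w - 24] + 15*w = 74)) -> (forall lim_1. 2*lim_1 <= 1)))); else branch requires (w < -5 -> 2*lim <= 1) and ((not (w < -5)) -> (((2*w < 21 or store(tab, 0, 2*lim + w)[2*w - 6] + 5*w = 29) -> 4*w <= 15) and ((not (2*w < 21 or store(tab, 0, 2*lim + w)[2*w - 6] + 5*w = 29)) -> (forall lim_1. 2*lim_1 <= 1)))).
Before the if: ((not (w = tab[4])) -> ((3*w < 4 -> 2*lim <= 1) and ((not (3*w < 4)) -> (((6*w < 39 or tab[6*w - 24] + 15*w = 74) -> 12*w <= 51) and ((not (6*w < 39 or tab[6*w - 24] + 15*w = 74)) -> (forall lim_1. 2*lim_1 <= 1)))))) and (w = tab[4] -> ((w < -5 -> 2*lim <= 1) and ((not (w < -5)) -> (((2*w < 21 or store(tab, 0, 2*lim + w)[2*w - 6] + 5*w = 29) -> 4*w <= 15) and ((not (2*w < 21 or store(tab, 0, 2*lim + w)[2*w - 6] + 5*w = 29)) -> (forall lim_1. 2*lim_1 <= 1))))))
Before skip: ((not (w = tab[4])) -> ((3*w < 4 -> 2*lim <= 1) and ((not (3*w < 4)) -> (((6*w < 39 or tab[6*w - 24] + 15*w = 74) -> 12*w <= 51) and ((not (6*w < 39 or tab[6*w - 24] + 15*w = 74)) -> (forall lim_1. 2*lim_1 <= 1)))))) and (w = tab[4] -> ((w < -5 -> 2*lim <= 1) and ((not (w < -5)) -> (((2*w < 21 or store(tab, 0, 2*lim + w)[2*w - 6] + 5*w = 29) -> 4*w <= 15) and ((not (2*w < 21 or store(tab, 0, 2*lim + w)[2*w - 6] + 5*w = 29)) -> (forall lim_1. 2*lim_1 <= 1))))))
Answer: WP = ((not (w = tab[4])) -> ((3*w < 4 -> 2*lim <= 1) and ((not (3*w < 4)) -> (((6*w < 39 or tab[6*w - 24] + 15*w = 74) -> 12*w <= 51) and ((not (6*w < 39 or tab[6*w - 24] + 15*w = 74)) -> (forall lim_1. 2*lim_1 <= 1)))))) and (w = tab[4] -> ((w < -5 -> 2*lim <= 1) and ((not (w < -5)) -> (((2*w < 21 or store(tab, 0, 2*lim + w)[2*w - 6] + 5*w = 29) -> 4*w <= 15) and ((not (2*w < 21 or store(tab, 0, 2*lim + w)[2*w - 6] + 5*w = 29)) -> (forall lim_1. 2*lim_1 <= 1))))))


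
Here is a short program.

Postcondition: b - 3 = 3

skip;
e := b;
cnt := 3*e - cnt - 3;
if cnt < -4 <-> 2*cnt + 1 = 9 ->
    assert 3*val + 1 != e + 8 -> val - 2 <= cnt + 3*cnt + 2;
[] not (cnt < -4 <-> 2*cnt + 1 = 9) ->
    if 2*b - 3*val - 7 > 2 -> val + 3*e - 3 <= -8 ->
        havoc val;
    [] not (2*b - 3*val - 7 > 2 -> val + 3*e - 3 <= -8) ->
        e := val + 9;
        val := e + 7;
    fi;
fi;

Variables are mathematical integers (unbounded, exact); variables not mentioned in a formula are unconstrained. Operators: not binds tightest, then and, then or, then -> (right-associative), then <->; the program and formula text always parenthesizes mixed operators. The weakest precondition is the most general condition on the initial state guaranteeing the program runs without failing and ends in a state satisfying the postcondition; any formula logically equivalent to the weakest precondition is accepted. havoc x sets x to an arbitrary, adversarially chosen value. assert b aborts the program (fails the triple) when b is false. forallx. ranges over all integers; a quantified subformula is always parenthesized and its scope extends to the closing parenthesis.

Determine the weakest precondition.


Working backward. After the program, the postcondition b - 3 = 3 must hold; in canonical form it is b = 6.
Then branch requires (3*val != e + 7 -> val <= 4*cnt + 4) and b = 6; else branch requires ((2*b > 3*val + 9 -> 3*e + val <= -5) -> b = 6) and ((not (2*b > 3*val + 9 -> 3*e + val <= -5)) -> b = 6).
Before the if: ((cnt < -4 <-> 2*cnt = 8) -> ((3*val != e + 7 -> val <= 4*cnt + 4) and b = 6)) and ((not (cnt < -4 <-> 2*cnt = 8)) -> (((2*b > 3*val + 9 -> 3*e + val <= -5) -> b = 6) and ((not (2*b > 3*val + 9 -> 3*e + val <= -5)) -> b = 6)))
Before cnt := 3*e - cnt - 3: ((3*e < cnt - 1 <-> 6*e = 2*cnt + 14) -> ((3*val != e + 7 -> 4*cnt + val <= 12*e - 8) and b = 6)) and ((not (3*e < cnt - 1 <-> 6*e = 2*cnt + 14)) -> (((2*b > 3*val + 9 -> 3*e + val <= -5) -> b = 6) and ((not (2*b > 3*val + 9 -> 3*e + val <= -5)) -> b = 6)))
Before e := b: ((3*b < cnt - 1 <-> 6*b = 2*cnt + 14) -> ((3*val != b + 7 -> 4*cnt + val <= 12*b - 8) and b = 6)) and ((not (3*b < cnt - 1 <-> 6*b = 2*cnt + 14)) -> (((2*b > 3*val + 9 -> 3*b + val <= -5) -> b = 6) and ((not (2*b > 3*val + 9 -> 3*b + val <= -5)) -> b = 6)))
Before skip: ((3*b < cnt - 1 <-> 6*b = 2*cnt + 14) -> ((3*val != b + 7 -> 4*cnt + val <= 12*b - 8) and b = 6)) and ((not (3*b < cnt - 1 <-> 6*b = 2*cnt + 14)) -> (((2*b > 3*val + 9 -> 3*b + val <= -5) -> b = 6) and ((not (2*b > 3*val + 9 -> 3*b + val <= -5)) -> b = 6)))
Answer: WP = ((3*b < cnt - 1 <-> 6*b = 2*cnt + 14) -> ((3*val != b + 7 -> 4*cnt + val <= 12*b - 8) and b = 6)) and ((not (3*b < cnt - 1 <-> 6*b = 2*cnt + 14)) -> (((2*b > 3*val + 9 -> 3*b + val <= -5) -> b = 6) and ((not (2*b > 3*val + 9 -> 3*b + val <= -5)) -> b = 6)))
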